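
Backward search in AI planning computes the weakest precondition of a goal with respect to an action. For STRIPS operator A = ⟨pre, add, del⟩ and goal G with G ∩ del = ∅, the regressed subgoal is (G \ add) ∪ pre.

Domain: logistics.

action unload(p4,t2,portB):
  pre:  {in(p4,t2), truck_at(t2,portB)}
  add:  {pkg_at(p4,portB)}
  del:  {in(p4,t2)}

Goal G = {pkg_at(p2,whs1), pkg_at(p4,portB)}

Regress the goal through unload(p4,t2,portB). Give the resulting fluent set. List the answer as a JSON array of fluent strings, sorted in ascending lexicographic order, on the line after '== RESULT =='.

Regress:
  G ∩ del = {}  (empty — regression defined)
  G \ add = {pkg_at(p2,whs1), pkg_at(p4,portB)} \ {pkg_at(p4,portB)} = {pkg_at(p2,whs1)}
  ∪ pre   = {pkg_at(p2,whs1)} ∪ {in(p4,t2), truck_at(t2,portB)}
          = {in(p4,t2), pkg_at(p2,whs1), truck_at(t2,portB)}

== RESULT ==
["in(p4,t2)", "pkg_at(p2,whs1)", "truck_at(t2,portB)"]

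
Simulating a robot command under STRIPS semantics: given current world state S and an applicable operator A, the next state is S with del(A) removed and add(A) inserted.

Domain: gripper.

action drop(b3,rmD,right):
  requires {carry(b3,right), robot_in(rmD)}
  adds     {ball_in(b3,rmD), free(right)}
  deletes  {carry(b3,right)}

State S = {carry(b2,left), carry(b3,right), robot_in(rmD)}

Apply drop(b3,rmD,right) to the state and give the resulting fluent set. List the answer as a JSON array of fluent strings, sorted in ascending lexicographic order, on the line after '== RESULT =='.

Progress:
  pre ⊆ S: {carry(b3,right), robot_in(rmD)} ⊆ S  — applicable
  S \ del = {carry(b2,left), robot_in(rmD)}
  ∪ add   = {ball_in(b3,rmD), carry(b2,left), free(right), robot_in(rmD)}

== RESULT ==
["ball_in(b3,rmD)", "carry(b2,left)", "free(right)", "robot_in(rmD)"]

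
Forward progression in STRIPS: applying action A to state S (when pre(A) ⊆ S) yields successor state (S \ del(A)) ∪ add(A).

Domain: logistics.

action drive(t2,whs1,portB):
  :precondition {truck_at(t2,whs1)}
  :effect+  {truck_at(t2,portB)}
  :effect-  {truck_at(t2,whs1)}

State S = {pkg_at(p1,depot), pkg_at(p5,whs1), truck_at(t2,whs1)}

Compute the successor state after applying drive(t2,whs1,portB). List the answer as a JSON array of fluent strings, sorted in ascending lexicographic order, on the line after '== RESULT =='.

Compute (S \ del) ∪ add:
  pre ⊆ S: {truck_at(t2,whs1)} ⊆ S  — applicable
  S \ del = {pkg_at(p1,depot), pkg_at(p5,whs1)}
  ∪ add   = {pkg_at(p1,depot), pkg_at(p5,whs1), truck_at(t2,portB)}

== RESULT ==
["pkg_at(p1,depot)", "pkg_at(p5,whs1)", "truck_at(t2,portB)"]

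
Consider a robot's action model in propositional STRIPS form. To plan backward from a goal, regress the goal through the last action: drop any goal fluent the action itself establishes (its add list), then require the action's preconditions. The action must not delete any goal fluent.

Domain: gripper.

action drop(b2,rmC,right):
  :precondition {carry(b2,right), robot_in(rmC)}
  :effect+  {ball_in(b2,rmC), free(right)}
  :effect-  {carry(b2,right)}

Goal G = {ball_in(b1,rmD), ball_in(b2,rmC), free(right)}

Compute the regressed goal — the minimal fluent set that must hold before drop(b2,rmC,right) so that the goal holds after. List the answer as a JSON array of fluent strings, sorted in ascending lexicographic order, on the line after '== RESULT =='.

Regress:
  G ∩ del = {}  (empty — regression defined)
  G \ add = {ball_in(b1,rmD), ball_in(b2,rmC), free(right)} \ {ball_in(b2,rmC), free(right)} = {ball_in(b1,rmD)}
  ∪ pre   = {ball_in(b1,rmD)} ∪ {carry(b2,right), robot_in(rmC)}
          = {ball_in(b1,rmD), carry(b2,right), robot_in(rmC)}

== RESULT ==
["ball_in(b1,rmD)", "carry(b2,right)", "robot_in(rmC)"]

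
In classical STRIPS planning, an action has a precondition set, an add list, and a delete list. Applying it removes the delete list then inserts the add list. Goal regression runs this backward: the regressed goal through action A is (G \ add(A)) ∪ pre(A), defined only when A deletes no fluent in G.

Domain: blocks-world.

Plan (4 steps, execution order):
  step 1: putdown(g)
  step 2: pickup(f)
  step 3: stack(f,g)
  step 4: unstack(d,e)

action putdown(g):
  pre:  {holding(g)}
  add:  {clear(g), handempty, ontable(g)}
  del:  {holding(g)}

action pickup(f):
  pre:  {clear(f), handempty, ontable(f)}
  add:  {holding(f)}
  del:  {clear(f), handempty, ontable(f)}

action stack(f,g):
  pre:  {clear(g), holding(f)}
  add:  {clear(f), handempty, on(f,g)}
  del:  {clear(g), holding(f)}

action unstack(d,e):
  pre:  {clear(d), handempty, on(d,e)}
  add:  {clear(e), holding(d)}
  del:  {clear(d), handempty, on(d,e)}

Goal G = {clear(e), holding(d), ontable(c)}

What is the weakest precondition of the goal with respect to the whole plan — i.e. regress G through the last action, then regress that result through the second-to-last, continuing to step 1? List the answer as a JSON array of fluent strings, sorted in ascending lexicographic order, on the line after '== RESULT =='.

Work backward from the goal:
  through step 4 (unstack(d,e)): drop {clear(e), holding(d)}, keep {ontable(c)}, require {clear(d), handempty, on(d,e)}
    → {clear(d), handempty, on(d,e), ontable(c)}
  through step 3 (stack(f,g)): drop {handempty}, keep {clear(d), on(d,e), ontable(c)}, require {clear(g), holding(f)}
    → {clear(d), clear(g), holding(f), on(d,e), ontable(c)}
  through step 2 (pickup(f)): drop {holding(f)}, keep {clear(d), clear(g), on(d,e), ontable(c)}, require {clear(f), handempty, ontable(f)}
    → {clear(d), clear(f), clear(g), handempty, on(d,e), ontable(c), ontable(f)}
  through step 1 (putdown(g)): drop {clear(g), handempty}, keep {clear(d), clear(f), on(d,e), ontable(c), ontable(f)}, require {holding(g)}
    → {clear(d), clear(f), holding(g), on(d,e), ontable(c), ontable(f)}

== RESULT ==
["clear(d)", "clear(f)", "holding(g)", "on(d,e)", "ontable(c)", "ontable(f)"]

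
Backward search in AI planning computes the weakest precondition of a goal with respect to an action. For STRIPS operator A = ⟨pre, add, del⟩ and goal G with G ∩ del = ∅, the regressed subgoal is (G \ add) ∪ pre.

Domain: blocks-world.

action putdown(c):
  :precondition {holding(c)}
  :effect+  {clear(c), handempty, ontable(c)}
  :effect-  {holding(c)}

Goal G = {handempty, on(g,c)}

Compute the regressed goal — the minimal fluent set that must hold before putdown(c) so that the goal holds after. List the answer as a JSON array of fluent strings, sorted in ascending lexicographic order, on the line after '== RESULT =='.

Compute (G \ add) ∪ pre:
  G ∩ del = {}  (empty — regression defined)
  G \ add = {handempty, on(g,c)} \ {clear(c), handempty, ontable(c)} = {on(g,c)}
  ∪ pre   = {on(g,c)} ∪ {holding(c)}
          = {holding(c), on(g,c)}

== RESULT ==
["holding(c)", "on(g,c)"]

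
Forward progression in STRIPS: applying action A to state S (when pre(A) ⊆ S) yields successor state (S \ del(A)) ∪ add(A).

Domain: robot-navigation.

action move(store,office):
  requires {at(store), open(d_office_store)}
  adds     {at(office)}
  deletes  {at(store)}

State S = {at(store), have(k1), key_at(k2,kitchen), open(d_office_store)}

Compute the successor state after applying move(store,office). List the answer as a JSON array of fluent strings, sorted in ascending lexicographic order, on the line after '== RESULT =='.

Progress:
  pre ⊆ S: {at(store), open(d_office_store)} ⊆ S  — applicable
  S \ del = {have(k1), key_at(k2,kitchen), open(d_office_store)}
  ∪ add   = {at(office), have(k1), key_at(k2,kitchen), open(d_office_store)}

== RESULT ==
["at(office)", "have(k1)", "key_at(k2,kitchen)", "open(d_office_store)"]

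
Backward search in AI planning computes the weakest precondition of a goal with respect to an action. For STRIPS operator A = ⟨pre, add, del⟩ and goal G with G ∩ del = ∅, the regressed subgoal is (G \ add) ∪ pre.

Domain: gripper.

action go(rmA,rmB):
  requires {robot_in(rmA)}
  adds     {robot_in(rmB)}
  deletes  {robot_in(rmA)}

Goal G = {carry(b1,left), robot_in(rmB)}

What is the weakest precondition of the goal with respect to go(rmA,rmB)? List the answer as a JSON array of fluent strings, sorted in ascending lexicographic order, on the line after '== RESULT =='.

Compute (G \ add) ∪ pre:
  G ∩ del = {}  (empty — regression defined)
  G \ add = {carry(b1,left), robot_in(rmB)} \ {robot_in(rmB)} = {carry(b1,left)}
  ∪ pre   = {carry(b1,left)} ∪ {robot_in(rmA)}
          = {carry(b1,left), robot_in(rmA)}

== RESULT ==
["carry(b1,left)", "robot_in(rmA)"]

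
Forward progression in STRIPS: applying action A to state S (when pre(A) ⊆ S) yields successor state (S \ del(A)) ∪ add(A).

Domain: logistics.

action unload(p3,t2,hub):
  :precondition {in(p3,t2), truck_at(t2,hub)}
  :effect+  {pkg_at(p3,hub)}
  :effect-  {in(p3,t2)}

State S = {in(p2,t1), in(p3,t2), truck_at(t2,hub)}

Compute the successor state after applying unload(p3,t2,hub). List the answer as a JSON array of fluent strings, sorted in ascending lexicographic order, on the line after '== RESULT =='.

Compute (S \ del) ∪ add:
  pre ⊆ S: {in(p3,t2), truck_at(t2,hub)} ⊆ S  — applicable
  S \ del = {in(p2,t1), truck_at(t2,hub)}
  ∪ add   = {in(p2,t1), pkg_at(p3,hub), truck_at(t2,hub)}

== RESULT ==
["in(p2,t1)", "pkg_at(p3,hub)", "truck_at(t2,hub)"]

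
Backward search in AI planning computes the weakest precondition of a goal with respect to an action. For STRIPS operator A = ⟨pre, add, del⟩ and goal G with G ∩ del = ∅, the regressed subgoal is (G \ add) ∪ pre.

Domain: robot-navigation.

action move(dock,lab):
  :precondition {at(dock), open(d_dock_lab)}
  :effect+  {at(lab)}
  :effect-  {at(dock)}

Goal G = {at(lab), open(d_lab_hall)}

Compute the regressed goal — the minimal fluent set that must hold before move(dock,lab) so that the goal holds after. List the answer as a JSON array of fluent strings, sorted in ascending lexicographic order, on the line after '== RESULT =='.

Compute (G \ add) ∪ pre:
  G ∩ del = {}  (empty — regression defined)
  G \ add = {at(lab), open(d_lab_hall)} \ {at(lab)} = {open(d_lab_hall)}
  ∪ pre   = {open(d_lab_hall)} ∪ {at(dock), open(d_dock_lab)}
          = {at(dock), open(d_dock_lab), open(d_lab_hall)}

== RESULT ==
["at(dock)", "open(d_dock_lab)", "open(d_lab_hall)"]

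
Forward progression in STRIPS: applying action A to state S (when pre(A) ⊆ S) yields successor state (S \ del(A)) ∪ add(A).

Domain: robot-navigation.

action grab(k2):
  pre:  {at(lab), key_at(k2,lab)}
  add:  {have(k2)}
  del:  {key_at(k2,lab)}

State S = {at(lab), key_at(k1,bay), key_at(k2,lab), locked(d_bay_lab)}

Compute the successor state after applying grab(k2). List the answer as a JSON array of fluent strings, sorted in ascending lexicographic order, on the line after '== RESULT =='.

Compute (S \ del) ∪ add:
  pre ⊆ S: {at(lab), key_at(k2,lab)} ⊆ S  — applicable
  S \ del = {at(lab), key_at(k1,bay), locked(d_bay_lab)}
  ∪ add   = {at(lab), have(k2), key_at(k1,bay), locked(d_bay_lab)}

== RESULT ==
["at(lab)", "have(k2)", "key_at(k1,bay)", "locked(d_bay_lab)"]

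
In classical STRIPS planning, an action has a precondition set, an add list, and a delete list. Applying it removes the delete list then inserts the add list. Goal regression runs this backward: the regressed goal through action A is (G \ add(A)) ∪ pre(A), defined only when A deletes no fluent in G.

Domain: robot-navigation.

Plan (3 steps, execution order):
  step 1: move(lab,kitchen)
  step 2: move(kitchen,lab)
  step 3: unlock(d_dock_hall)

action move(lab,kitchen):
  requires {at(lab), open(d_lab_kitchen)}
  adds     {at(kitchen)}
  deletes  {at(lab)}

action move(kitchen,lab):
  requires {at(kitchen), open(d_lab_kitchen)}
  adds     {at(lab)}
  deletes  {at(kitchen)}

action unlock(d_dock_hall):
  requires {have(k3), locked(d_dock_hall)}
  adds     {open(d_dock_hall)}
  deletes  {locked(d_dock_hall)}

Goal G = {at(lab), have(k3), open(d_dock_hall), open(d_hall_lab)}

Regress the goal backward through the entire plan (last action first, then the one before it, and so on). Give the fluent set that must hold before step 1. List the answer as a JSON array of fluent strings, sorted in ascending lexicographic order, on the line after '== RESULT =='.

Work backward from the goal:
  through step 3 (unlock(d_dock_hall)): drop {open(d_dock_hall)}, keep {at(lab), have(k3), open(d_hall_lab)}, require {have(k3), locked(d_dock_hall)}
    → {at(lab), have(k3), locked(d_dock_hall), open(d_hall_lab)}
  through step 2 (move(kitchen,lab)): drop {at(lab)}, keep {have(k3), locked(d_dock_hall), open(d_hall_lab)}, require {at(kitchen), open(d_lab_kitchen)}
    → {at(kitchen), have(k3), locked(d_dock_hall), open(d_hall_lab), open(d_lab_kitchen)}
  through step 1 (move(lab,kitchen)): drop {at(kitchen)}, keep {have(k3), locked(d_dock_hall), open(d_hall_lab), open(d_lab_kitchen)}, require {at(lab), open(d_lab_kitchen)}
    → {at(lab), have(k3), locked(d_dock_hall), open(d_hall_lab), open(d_lab_kitchen)}

== RESULT ==
["at(lab)", "have(k3)", "locked(d_dock_hall)", "open(d_hall_lab)", "open(d_lab_kitchen)"]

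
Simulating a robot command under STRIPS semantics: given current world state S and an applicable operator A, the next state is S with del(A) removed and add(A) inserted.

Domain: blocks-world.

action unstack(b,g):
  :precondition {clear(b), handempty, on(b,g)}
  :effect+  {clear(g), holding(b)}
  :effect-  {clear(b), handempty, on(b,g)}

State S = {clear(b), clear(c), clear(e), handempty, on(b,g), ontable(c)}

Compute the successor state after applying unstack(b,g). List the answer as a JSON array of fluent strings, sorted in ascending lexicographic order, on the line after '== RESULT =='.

Progress:
  pre ⊆ S: {clear(b), handempty, on(b,g)} ⊆ S  — applicable
  S \ del = {clear(c), clear(e), ontable(c)}
  ∪ add   = {clear(c), clear(e), clear(g), holding(b), ontable(c)}

== RESULT ==
["clear(c)", "clear(e)", "clear(g)", "holding(b)", "ontable(c)"]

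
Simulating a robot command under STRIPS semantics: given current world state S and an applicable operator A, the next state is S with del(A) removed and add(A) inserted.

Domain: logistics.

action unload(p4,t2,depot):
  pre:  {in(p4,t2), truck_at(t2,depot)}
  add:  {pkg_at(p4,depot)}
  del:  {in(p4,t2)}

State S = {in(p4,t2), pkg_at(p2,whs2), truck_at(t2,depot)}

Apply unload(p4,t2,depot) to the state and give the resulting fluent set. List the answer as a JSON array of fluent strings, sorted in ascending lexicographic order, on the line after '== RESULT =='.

Compute (S \ del) ∪ add:
  pre ⊆ S: {in(p4,t2), truck_at(t2,depot)} ⊆ S  — applicable
  S \ del = {pkg_at(p2,whs2), truck_at(t2,depot)}
  ∪ add   = {pkg_at(p2,whs2), pkg_at(p4,depot), truck_at(t2,depot)}

== RESULT ==
["pkg_at(p2,whs2)", "pkg_at(p4,depot)", "truck_at(t2,depot)"]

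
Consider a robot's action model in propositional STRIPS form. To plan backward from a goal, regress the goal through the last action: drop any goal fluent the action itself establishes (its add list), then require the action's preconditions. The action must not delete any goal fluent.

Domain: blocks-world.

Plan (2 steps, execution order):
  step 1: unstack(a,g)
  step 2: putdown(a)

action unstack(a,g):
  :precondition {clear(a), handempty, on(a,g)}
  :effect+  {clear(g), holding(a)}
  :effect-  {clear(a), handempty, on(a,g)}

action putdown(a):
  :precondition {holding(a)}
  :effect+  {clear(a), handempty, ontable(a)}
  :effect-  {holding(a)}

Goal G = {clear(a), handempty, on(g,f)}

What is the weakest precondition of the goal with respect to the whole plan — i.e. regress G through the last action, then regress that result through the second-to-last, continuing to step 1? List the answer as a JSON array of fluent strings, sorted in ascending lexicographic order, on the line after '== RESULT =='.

Regress step by step:
  through step 2 (putdown(a)): drop {clear(a), handempty}, keep {on(g,f)}, require {holding(a)}
    → {holding(a), on(g,f)}
  through step 1 (unstack(a,g)): drop {holding(a)}, keep {on(g,f)}, require {clear(a), handempty, on(a,g)}
    → {clear(a), handempty, on(a,g), on(g,f)}

== RESULT ==
["clear(a)", "handempty", "on(a,g)", "on(g,f)"]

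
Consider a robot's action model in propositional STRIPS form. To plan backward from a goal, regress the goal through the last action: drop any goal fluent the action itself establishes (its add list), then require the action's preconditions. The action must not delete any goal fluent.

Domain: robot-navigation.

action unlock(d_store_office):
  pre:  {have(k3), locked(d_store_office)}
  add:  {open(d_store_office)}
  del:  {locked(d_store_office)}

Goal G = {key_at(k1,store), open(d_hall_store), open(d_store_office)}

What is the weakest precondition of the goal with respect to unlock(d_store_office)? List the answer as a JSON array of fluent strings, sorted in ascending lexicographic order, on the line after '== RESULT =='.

Compute (G \ add) ∪ pre:
  G ∩ del = {}  (empty — regression defined)
  G \ add = {key_at(k1,store), open(d_hall_store), open(d_store_office)} \ {open(d_store_office)} = {key_at(k1,store), open(d_hall_store)}
  ∪ pre   = {key_at(k1,store), open(d_hall_store)} ∪ {have(k3), locked(d_store_office)}
          = {have(k3), key_at(k1,store), locked(d_store_office), open(d_hall_store)}

== RESULT ==
["have(k3)", "key_at(k1,store)", "locked(d_store_office)", "open(d_hall_store)"]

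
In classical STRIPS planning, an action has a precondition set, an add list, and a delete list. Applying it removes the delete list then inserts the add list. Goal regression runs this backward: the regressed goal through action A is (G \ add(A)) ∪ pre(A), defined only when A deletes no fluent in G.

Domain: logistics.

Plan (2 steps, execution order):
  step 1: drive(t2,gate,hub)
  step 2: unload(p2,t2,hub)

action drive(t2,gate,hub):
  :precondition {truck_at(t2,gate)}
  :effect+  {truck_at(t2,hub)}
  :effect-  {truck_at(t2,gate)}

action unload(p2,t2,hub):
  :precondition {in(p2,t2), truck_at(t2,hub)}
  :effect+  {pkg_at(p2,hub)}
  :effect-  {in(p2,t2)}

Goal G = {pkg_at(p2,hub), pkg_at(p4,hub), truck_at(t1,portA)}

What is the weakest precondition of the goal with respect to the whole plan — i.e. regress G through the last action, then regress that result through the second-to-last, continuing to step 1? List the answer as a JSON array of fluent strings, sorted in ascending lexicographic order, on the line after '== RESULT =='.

Regress step by step:
  through step 2 (unload(p2,t2,hub)): drop {pkg_at(p2,hub)}, keep {pkg_at(p4,hub), truck_at(t1,portA)}, require {in(p2,t2), truck_at(t2,hub)}
    → {in(p2,t2), pkg_at(p4,hub), truck_at(t1,portA), truck_at(t2,hub)}
  through step 1 (drive(t2,gate,hub)): drop {truck_at(t2,hub)}, keep {in(p2,t2), pkg_at(p4,hub), truck_at(t1,portA)}, require {truck_at(t2,gate)}
    → {in(p2,t2), pkg_at(p4,hub), truck_at(t1,portA), truck_at(t2,gate)}

== RESULT ==
["in(p2,t2)", "pkg_at(p4,hub)", "truck_at(t1,portA)", "truck_at(t2,gate)"]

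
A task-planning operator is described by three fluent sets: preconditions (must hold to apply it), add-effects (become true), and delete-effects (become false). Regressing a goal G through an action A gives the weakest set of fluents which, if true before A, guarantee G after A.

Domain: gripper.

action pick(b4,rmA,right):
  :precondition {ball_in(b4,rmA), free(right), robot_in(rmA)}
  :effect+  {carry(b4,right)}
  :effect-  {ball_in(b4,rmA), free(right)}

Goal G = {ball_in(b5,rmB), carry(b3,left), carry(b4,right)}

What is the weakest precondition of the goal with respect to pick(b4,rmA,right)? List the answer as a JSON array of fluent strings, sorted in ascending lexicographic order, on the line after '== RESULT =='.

Compute (G \ add) ∪ pre:
  G ∩ del = {}  (empty — regression defined)
  G \ add = {ball_in(b5,rmB), carry(b3,left), carry(b4,right)} \ {carry(b4,right)} = {ball_in(b5,rmB), carry(b3,left)}
  ∪ pre   = {ball_in(b5,rmB), carry(b3,left)} ∪ {ball_in(b4,rmA), free(right), robot_in(rmA)}
          = {ball_in(b4,rmA), ball_in(b5,rmB), carry(b3,left), free(right), robot_in(rmA)}

== RESULT ==
["ball_in(b4,rmA)", "ball_in(b5,rmB)", "carry(b3,left)", "free(right)", "robot_in(rmA)"]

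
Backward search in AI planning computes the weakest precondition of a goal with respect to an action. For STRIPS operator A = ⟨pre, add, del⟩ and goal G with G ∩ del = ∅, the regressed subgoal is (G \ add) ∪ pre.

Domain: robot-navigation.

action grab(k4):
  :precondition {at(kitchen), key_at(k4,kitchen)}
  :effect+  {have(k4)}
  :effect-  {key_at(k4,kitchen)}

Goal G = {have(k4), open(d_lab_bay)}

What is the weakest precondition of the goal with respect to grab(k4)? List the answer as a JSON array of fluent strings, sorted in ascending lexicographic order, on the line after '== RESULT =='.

Regress:
  G ∩ del = {}  (empty — regression defined)
  G \ add = {have(k4), open(d_lab_bay)} \ {have(k4)} = {open(d_lab_bay)}
  ∪ pre   = {open(d_lab_bay)} ∪ {at(kitchen), key_at(k4,kitchen)}
          = {at(kitchen), key_at(k4,kitchen), open(d_lab_bay)}

== RESULT ==
["at(kitchen)", "key_at(k4,kitchen)", "open(d_lab_bay)"]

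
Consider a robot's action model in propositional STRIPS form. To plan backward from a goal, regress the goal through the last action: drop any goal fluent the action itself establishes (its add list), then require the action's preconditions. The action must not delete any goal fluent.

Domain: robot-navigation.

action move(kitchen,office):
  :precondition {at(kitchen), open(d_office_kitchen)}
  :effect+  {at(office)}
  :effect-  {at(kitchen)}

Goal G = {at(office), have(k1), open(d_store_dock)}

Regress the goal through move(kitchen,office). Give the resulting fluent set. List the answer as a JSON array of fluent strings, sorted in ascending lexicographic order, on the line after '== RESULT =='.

Compute (G \ add) ∪ pre:
  G ∩ del = {}  (empty — regression defined)
  G \ add = {at(office), have(k1), open(d_store_dock)} \ {at(office)} = {have(k1), open(d_store_dock)}
  ∪ pre   = {have(k1), open(d_store_dock)} ∪ {at(kitchen), open(d_office_kitchen)}
          = {at(kitchen), have(k1), open(d_office_kitchen), open(d_store_dock)}

== RESULT ==
["at(kitchen)", "have(k1)", "open(d_office_kitchen)", "open(d_store_dock)"]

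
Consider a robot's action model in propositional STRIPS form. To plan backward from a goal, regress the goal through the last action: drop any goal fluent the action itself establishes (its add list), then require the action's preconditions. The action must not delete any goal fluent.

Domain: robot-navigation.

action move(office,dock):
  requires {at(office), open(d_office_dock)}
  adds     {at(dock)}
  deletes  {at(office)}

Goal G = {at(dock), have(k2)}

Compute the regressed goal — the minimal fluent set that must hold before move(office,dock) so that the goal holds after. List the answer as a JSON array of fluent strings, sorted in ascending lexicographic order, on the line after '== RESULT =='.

Compute (G \ add) ∪ pre:
  G ∩ del = {}  (empty — regression defined)
  G \ add = {at(dock), have(k2)} \ {at(dock)} = {have(k2)}
  ∪ pre   = {have(k2)} ∪ {at(office), open(d_office_dock)}
          = {at(office), have(k2), open(d_office_dock)}

== RESULT ==
["at(office)", "have(k2)", "open(d_office_dock)"]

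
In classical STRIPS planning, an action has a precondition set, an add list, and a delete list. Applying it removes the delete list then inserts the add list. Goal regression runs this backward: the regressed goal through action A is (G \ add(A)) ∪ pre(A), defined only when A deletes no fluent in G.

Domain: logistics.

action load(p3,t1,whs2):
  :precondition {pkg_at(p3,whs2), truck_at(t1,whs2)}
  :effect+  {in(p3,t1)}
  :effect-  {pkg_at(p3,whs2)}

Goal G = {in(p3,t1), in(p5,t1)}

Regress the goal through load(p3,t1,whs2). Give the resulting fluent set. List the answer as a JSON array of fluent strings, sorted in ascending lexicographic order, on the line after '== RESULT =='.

Compute (G \ add) ∪ pre:
  G ∩ del = {}  (empty — regression defined)
  G \ add = {in(p3,t1), in(p5,t1)} \ {in(p3,t1)} = {in(p5,t1)}
  ∪ pre   = {in(p5,t1)} ∪ {pkg_at(p3,whs2), truck_at(t1,whs2)}
          = {in(p5,t1), pkg_at(p3,whs2), truck_at(t1,whs2)}

== RESULT ==
["in(p5,t1)", "pkg_at(p3,whs2)", "truck_at(t1,whs2)"]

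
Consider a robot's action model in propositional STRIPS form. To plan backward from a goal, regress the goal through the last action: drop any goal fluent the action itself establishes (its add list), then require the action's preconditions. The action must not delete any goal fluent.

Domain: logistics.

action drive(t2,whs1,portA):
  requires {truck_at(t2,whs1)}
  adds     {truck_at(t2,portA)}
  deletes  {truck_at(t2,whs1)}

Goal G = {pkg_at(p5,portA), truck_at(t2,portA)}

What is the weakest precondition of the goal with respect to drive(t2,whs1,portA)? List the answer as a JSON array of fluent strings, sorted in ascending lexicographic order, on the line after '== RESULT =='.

Regress:
  G ∩ del = {}  (empty — regression defined)
  G \ add = {pkg_at(p5,portA), truck_at(t2,portA)} \ {truck_at(t2,portA)} = {pkg_at(p5,portA)}
  ∪ pre   = {pkg_at(p5,portA)} ∪ {truck_at(t2,whs1)}
          = {pkg_at(p5,portA), truck_at(t2,whs1)}

== RESULT ==
["pkg_at(p5,portA)", "truck_at(t2,whs1)"]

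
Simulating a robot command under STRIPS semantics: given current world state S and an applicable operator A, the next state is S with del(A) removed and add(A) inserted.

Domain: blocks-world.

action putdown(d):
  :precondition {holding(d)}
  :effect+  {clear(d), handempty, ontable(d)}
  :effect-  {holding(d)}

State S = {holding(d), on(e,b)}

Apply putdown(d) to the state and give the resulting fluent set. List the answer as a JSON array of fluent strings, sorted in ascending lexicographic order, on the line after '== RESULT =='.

Progress:
  pre ⊆ S: {holding(d)} ⊆ S  — applicable
  S \ del = {on(e,b)}
  ∪ add   = {clear(d), handempty, on(e,b), ontable(d)}

== RESULT ==
["clear(d)", "handempty", "on(e,b)", "ontable(d)"]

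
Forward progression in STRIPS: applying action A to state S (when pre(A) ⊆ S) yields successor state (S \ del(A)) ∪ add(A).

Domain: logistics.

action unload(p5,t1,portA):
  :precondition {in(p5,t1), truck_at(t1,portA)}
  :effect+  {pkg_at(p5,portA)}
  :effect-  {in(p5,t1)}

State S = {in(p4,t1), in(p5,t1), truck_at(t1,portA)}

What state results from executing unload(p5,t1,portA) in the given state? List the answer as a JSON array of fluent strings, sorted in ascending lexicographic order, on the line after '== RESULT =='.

Progress:
  pre ⊆ S: {in(p5,t1), truck_at(t1,portA)} ⊆ S  — applicable
  S \ del = {in(p4,t1), truck_at(t1,portA)}
  ∪ add   = {in(p4,t1), pkg_at(p5,portA), truck_at(t1,portA)}

== RESULT ==
["in(p4,t1)", "pkg_at(p5,portA)", "truck_at(t1,portA)"]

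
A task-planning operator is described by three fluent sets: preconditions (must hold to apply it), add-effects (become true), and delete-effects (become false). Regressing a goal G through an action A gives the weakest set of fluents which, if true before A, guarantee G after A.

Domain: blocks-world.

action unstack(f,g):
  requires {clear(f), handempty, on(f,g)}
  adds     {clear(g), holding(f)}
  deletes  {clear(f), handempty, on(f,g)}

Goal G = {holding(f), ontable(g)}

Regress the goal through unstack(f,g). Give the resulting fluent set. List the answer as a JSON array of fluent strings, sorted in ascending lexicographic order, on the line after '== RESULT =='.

Compute (G \ add) ∪ pre:
  G ∩ del = {}  (empty — regression defined)
  G \ add = {holding(f), ontable(g)} \ {clear(g), holding(f)} = {ontable(g)}
  ∪ pre   = {ontable(g)} ∪ {clear(f), handempty, on(f,g)}
          = {clear(f), handempty, on(f,g), ontable(g)}

== RESULT ==
["clear(f)", "handempty", "on(f,g)", "ontable(g)"]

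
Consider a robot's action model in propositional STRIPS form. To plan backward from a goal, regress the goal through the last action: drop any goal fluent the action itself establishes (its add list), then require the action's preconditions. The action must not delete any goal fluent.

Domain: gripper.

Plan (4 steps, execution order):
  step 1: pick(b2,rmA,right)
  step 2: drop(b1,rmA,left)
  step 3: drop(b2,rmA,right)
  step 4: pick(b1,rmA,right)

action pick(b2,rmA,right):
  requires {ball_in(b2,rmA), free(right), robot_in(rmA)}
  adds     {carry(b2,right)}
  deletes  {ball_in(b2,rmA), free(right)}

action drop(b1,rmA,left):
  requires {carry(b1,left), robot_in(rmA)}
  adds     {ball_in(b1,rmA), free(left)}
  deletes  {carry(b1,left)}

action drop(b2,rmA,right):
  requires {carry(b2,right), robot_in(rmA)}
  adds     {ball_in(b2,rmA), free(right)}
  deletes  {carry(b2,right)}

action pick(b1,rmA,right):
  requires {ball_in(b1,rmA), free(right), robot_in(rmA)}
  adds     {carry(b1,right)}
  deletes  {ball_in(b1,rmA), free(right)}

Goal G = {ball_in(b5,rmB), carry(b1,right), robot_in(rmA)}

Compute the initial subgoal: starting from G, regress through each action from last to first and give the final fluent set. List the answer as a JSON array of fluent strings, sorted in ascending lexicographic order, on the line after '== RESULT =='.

Regress step by step:
  through step 4 (pick(b1,rmA,right)): drop {carry(b1,right)}, keep {ball_in(b5,rmB), robot_in(rmA)}, require {ball_in(b1,rmA), free(right), robot_in(rmA)}
    → {ball_in(b1,rmA), ball_in(b5,rmB), free(right), robot_in(rmA)}
  through step 3 (drop(b2,rmA,right)): drop {free(right)}, keep {ball_in(b1,rmA), ball_in(b5,rmB), robot_in(rmA)}, require {carry(b2,right), robot_in(rmA)}
    → {ball_in(b1,rmA), ball_in(b5,rmB), carry(b2,right), robot_in(rmA)}
  through step 2 (drop(b1,rmA,left)): drop {ball_in(b1,rmA)}, keep {ball_in(b5,rmB), carry(b2,right), robot_in(rmA)}, require {carry(b1,left), robot_in(rmA)}
    → {ball_in(b5,rmB), carry(b1,left), carry(b2,right), robot_in(rmA)}
  through step 1 (pick(b2,rmA,right)): drop {carry(b2,right)}, keep {ball_in(b5,rmB), carry(b1,left), robot_in(rmA)}, require {ball_in(b2,rmA), free(right), robot_in(rmA)}
    → {ball_in(b2,rmA), ball_in(b5,rmB), carry(b1,left), free(right), robot_in(rmA)}

== RESULT ==
["ball_in(b2,rmA)", "ball_in(b5,rmB)", "carry(b1,left)", "free(right)", "robot_in(rmA)"]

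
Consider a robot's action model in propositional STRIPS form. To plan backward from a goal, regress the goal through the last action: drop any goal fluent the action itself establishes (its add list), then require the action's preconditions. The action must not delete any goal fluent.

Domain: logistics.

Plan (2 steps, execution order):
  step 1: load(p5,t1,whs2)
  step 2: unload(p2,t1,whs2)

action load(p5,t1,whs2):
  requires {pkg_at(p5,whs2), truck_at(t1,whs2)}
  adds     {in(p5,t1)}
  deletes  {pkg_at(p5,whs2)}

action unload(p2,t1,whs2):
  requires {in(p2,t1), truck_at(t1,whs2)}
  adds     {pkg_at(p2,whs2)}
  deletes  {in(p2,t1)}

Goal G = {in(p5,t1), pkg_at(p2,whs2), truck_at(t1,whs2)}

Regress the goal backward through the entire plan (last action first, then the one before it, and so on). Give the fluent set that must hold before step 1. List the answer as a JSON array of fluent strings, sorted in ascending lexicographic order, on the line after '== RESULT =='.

Work backward from the goal:
  through step 2 (unload(p2,t1,whs2)): drop {pkg_at(p2,whs2)}, keep {in(p5,t1), truck_at(t1,whs2)}, require {in(p2,t1), truck_at(t1,whs2)}
    → {in(p2,t1), in(p5,t1), truck_at(t1,whs2)}
  through step 1 (load(p5,t1,whs2)): drop {in(p5,t1)}, keep {in(p2,t1), truck_at(t1,whs2)}, require {pkg_at(p5,whs2), truck_at(t1,whs2)}
    → {in(p2,t1), pkg_at(p5,whs2), truck_at(t1,whs2)}

== RESULT ==
["in(p2,t1)", "pkg_at(p5,whs2)", "truck_at(t1,whs2)"]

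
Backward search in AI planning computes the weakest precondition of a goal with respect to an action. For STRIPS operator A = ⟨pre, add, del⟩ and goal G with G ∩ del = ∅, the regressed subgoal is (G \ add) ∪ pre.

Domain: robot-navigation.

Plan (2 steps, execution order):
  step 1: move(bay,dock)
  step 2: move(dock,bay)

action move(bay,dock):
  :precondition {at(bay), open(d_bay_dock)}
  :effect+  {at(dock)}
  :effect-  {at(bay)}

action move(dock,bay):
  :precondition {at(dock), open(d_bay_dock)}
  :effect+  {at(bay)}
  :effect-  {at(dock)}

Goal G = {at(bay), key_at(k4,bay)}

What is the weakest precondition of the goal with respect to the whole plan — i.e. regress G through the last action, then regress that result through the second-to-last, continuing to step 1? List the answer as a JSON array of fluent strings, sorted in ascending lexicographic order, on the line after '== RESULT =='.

Work backward from the goal:
  through step 2 (move(dock,bay)): drop {at(bay)}, keep {key_at(k4,bay)}, require {at(dock), open(d_bay_dock)}
    → {at(dock), key_at(k4,bay), open(d_bay_dock)}
  through step 1 (move(bay,dock)): drop {at(dock)}, keep {key_at(k4,bay), open(d_bay_dock)}, require {at(bay), open(d_bay_dock)}
    → {at(bay), key_at(k4,bay), open(d_bay_dock)}

== RESULT ==
["at(bay)", "key_at(k4,bay)", "open(d_bay_dock)"]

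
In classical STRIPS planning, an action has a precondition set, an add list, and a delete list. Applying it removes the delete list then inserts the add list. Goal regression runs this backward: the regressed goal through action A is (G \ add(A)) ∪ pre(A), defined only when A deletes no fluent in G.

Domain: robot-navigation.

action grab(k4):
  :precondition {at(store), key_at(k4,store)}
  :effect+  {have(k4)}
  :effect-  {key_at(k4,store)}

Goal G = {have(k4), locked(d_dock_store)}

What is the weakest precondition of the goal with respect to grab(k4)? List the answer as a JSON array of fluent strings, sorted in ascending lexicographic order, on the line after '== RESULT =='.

Regress:
  G ∩ del = {}  (empty — regression defined)
  G \ add = {have(k4), locked(d_dock_store)} \ {have(k4)} = {locked(d_dock_store)}
  ∪ pre   = {locked(d_dock_store)} ∪ {at(store), key_at(k4,store)}
          = {at(store), key_at(k4,store), locked(d_dock_store)}

== RESULT ==
["at(store)", "key_at(k4,store)", "locked(d_dock_store)"]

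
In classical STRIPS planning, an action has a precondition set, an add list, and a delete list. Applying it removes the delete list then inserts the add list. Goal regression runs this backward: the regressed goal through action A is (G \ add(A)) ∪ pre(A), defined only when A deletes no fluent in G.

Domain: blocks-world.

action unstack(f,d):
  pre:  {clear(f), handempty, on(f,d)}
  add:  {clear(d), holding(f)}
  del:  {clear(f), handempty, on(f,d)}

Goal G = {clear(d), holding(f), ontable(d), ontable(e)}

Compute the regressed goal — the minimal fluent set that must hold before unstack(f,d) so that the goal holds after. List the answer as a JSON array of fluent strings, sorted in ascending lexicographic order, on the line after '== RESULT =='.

Regress:
  G ∩ del = {}  (empty — regression defined)
  G \ add = {clear(d), holding(f), ontable(d), ontable(e)} \ {clear(d), holding(f)} = {ontable(d), ontable(e)}
  ∪ pre   = {ontable(d), ontable(e)} ∪ {clear(f), handempty, on(f,d)}
          = {clear(f), handempty, on(f,d), ontable(d), ontable(e)}

== RESULT ==
["clear(f)", "handempty", "on(f,d)", "ontable(d)", "ontable(e)"]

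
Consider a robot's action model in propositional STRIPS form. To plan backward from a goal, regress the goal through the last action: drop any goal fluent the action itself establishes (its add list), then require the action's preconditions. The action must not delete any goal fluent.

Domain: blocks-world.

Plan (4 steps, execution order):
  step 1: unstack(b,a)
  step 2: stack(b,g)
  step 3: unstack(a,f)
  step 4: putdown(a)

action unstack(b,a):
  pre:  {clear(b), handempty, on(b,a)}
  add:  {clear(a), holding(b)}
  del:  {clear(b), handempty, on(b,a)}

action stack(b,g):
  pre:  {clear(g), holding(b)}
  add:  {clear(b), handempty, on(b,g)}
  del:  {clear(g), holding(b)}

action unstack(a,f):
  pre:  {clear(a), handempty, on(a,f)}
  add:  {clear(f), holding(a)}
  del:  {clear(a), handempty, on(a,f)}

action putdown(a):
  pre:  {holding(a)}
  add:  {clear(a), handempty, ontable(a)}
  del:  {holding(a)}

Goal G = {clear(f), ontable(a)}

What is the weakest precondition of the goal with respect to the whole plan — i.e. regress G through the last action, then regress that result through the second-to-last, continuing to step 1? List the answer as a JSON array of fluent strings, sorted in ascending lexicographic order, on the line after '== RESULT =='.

Work backward from the goal:
  through step 4 (putdown(a)): drop {ontable(a)}, keep {clear(f)}, require {holding(a)}
    → {clear(f), holding(a)}
  through step 3 (unstack(a,f)): drop {clear(f), holding(a)}, keep {}, require {clear(a), handempty, on(a,f)}
    → {clear(a), handempty, on(a,f)}
  through step 2 (stack(b,g)): drop {handempty}, keep {clear(a), on(a,f)}, require {clear(g), holding(b)}
    → {clear(a), clear(g), holding(b), on(a,f)}
  through step 1 (unstack(b,a)): drop {clear(a), holding(b)}, keep {clear(g), on(a,f)}, require {clear(b), handempty, on(b,a)}
    → {clear(b), clear(g), handempty, on(a,f), on(b,a)}

== RESULT ==
["clear(b)", "clear(g)", "handempty", "on(a,f)", "on(b,a)"]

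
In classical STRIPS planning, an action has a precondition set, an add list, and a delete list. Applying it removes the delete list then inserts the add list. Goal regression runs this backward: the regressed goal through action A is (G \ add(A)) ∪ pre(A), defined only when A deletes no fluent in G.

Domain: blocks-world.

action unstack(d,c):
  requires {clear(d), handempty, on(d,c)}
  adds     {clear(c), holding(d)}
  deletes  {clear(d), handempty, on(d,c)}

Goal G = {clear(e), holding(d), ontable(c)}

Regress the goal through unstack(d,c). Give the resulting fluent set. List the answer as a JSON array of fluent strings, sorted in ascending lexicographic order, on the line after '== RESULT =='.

Compute (G \ add) ∪ pre:
  G ∩ del = {}  (empty — regression defined)
  G \ add = {clear(e), holding(d), ontable(c)} \ {clear(c), holding(d)} = {clear(e), ontable(c)}
  ∪ pre   = {clear(e), ontable(c)} ∪ {clear(d), handempty, on(d,c)}
          = {clear(d), clear(e), handempty, on(d,c), ontable(c)}

== RESULT ==
["clear(d)", "clear(e)", "handempty", "on(d,c)", "ontable(c)"]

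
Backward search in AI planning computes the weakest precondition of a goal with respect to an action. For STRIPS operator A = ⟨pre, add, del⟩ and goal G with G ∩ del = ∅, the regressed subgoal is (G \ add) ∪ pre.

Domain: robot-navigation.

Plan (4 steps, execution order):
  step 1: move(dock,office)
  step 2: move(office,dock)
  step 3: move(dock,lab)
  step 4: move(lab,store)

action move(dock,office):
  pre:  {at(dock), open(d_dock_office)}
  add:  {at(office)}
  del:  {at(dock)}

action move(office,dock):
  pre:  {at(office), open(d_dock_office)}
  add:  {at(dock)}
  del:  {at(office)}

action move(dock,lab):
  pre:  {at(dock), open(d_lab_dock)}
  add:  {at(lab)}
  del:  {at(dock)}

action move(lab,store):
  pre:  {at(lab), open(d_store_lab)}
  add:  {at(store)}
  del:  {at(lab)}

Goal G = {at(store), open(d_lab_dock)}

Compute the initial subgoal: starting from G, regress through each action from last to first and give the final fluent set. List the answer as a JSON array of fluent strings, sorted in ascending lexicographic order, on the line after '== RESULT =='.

Work backward from the goal:
  through step 4 (move(lab,store)): drop {at(store)}, keep {open(d_lab_dock)}, require {at(lab), open(d_store_lab)}
    → {at(lab), open(d_lab_dock), open(d_store_lab)}
  through step 3 (move(dock,lab)): drop {at(lab)}, keep {open(d_lab_dock), open(d_store_lab)}, require {at(dock), open(d_lab_dock)}
    → {at(dock), open(d_lab_dock), open(d_store_lab)}
  through step 2 (move(office,dock)): drop {at(dock)}, keep {open(d_lab_dock), open(d_store_lab)}, require {at(office), open(d_dock_office)}
    → {at(office), open(d_dock_office), open(d_lab_dock), open(d_store_lab)}
  through step 1 (move(dock,office)): drop {at(office)}, keep {open(d_dock_office), open(d_lab_dock), open(d_store_lab)}, require {at(dock), open(d_dock_office)}
    → {at(dock), open(d_dock_office), open(d_lab_dock), open(d_store_lab)}

== RESULT ==
["at(dock)", "open(d_dock_office)", "open(d_lab_dock)", "open(d_store_lab)"]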